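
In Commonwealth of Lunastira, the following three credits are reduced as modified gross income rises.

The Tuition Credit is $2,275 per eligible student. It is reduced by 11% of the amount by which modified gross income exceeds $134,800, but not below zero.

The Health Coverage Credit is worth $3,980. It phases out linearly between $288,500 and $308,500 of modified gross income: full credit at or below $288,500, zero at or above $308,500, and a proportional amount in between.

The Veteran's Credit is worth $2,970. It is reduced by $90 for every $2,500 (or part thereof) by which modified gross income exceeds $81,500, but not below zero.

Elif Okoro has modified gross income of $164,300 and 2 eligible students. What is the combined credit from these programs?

Tuition Credit: base = 2 × $2,275 = $4,550. 11% of the $29,500 excess over $134,800 is $3,245; credit = $4,550 − $3,245 = $1,305.
Health Coverage Credit: $164,300 is at or below the $288,500 threshold, so the full $3,980 applies.
Veteran's Credit: income exceeds $81,500 by $82,800 → 34 increments × $90 = $3,060 ≥ base, so the credit is $0.
Total: $1,305 + $3,980 + $0 = $5,285.

$5,285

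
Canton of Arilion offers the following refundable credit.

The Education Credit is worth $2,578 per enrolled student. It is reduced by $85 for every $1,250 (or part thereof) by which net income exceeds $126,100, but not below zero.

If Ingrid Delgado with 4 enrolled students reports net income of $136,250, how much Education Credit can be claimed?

Education Credit: base = 4 × $2,578 = $10,312. income exceeds $126,100 by $10,150, which is 9 full-or-partial $1,250 increments; reduction = 9 × $85 = $765, leaving $9,547.

$9,547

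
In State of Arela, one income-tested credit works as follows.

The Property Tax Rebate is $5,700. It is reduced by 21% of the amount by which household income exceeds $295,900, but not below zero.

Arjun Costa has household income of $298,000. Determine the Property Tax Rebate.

Property Tax Rebate: 21% of the $2,100 excess over $295,900 is $441; credit = $5,700 − $441 = $5,259.

$5,259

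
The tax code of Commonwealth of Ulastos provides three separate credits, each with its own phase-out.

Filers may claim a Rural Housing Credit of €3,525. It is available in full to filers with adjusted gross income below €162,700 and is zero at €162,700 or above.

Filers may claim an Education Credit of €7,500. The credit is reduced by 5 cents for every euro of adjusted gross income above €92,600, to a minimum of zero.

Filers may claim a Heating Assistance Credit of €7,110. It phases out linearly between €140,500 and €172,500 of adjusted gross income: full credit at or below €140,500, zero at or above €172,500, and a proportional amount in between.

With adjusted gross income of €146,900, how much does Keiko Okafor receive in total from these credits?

Rural Housing Credit: €146,900 is below the €162,700 cutoff, so the full €3,525 applies.
Education Credit: 5% of the €54,300 excess over €92,600 is €2,715; credit = €7,500 − €2,715 = €4,785.
Heating Assistance Credit: €146,900 is €6,400 into a €32,000 phase-out range, leaving 25,600/32,000 of the credit: €7,110 × 25,600/32,000 = €5,688.
Total: €3,525 + €4,785 + €5,688 = €13,998.

€13,998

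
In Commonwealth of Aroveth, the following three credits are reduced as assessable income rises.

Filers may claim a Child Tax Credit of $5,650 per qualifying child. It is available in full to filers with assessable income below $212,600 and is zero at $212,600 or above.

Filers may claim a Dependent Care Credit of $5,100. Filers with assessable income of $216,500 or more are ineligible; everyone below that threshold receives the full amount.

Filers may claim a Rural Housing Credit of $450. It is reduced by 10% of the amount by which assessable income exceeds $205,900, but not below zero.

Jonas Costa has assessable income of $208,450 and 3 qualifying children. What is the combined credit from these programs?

$22,245

Child Tax Credit: base = 3 × $5,650 = $16,950. $208,450 is below the $212,600 cutoff, so the full $16,950 applies.
Dependent Care Credit: $208,450 is below the $216,500 cutoff, so the full $5,100 applies.
Rural Housing Credit: 10% of the $2,550 excess over $205,900 is $255; credit = $450 − $255 = $195.
Total: $16,950 + $5,100 + $195 = $22,245.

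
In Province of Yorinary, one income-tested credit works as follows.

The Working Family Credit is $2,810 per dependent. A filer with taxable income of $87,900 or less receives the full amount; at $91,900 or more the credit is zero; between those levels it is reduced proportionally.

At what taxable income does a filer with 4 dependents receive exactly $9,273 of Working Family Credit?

Full credit = 4 × $2,810 = $11,240.
$9,273 is 9,273/11,240 of the full $11,240, so 1,967/11,240 of the $4,000 range has been used: income = $87,900 + $4,000 × 1,967/11,240 = $88,600.

$88,600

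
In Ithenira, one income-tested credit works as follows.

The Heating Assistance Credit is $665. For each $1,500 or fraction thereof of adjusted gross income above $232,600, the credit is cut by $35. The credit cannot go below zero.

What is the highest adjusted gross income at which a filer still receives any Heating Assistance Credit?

$259,600

After 18 increments the reduction is 18 × $35 = $630, leaving $35; one more increment wipes it out. Increment 18 ends at excess 18 × $1,500 = $27,000, so the highest qualifying income is $232,600 + $27,000 = $259,600.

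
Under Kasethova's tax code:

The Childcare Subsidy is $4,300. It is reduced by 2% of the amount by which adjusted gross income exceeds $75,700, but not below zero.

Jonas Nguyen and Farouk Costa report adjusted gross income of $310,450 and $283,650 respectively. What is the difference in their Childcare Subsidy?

Jonas ($310,450): Childcare Subsidy: 2% of the $234,750 excess over $75,700 is $4,695 ≥ base, so the credit is $0.
Farouk ($283,650): Childcare Subsidy: 2% of the $207,950 excess over $75,700 is $4,159; credit = $4,300 − $4,159 = $141.
Difference: |$0 − $141| = $141.

$141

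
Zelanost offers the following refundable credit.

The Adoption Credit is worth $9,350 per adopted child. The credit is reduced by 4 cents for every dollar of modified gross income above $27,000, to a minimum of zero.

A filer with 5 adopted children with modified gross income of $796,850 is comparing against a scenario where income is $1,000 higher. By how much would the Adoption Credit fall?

$40

At $796,850 — base = 5 × $9,350 = $46,750. 4% of the $769,850 excess over $27,000 is $30,794; credit = $46,750 − $30,794 = $15,956.
At $797,850 — base = 5 × $9,350 = $46,750. 4% of the $770,850 excess over $27,000 is $30,834; credit = $46,750 − $30,834 = $15,916.
Lost: $15,956 − $15,916 = $40.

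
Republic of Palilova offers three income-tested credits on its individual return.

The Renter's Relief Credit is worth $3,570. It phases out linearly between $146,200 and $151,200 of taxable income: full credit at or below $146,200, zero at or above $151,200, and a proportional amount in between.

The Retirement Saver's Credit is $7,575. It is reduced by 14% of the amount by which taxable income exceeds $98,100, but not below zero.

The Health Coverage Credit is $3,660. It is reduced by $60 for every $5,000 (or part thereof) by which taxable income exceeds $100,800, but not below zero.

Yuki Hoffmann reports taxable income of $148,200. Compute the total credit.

Renter's Relief Credit: $148,200 is $2,000 into a $5,000 phase-out range, leaving 3,000/5,000 of the credit: $3,570 × 3,000/5,000 = $2,142.
Retirement Saver's Credit: 14% of the $50,100 excess over $98,100 is $7,014; credit = $7,575 − $7,014 = $561.
Health Coverage Credit: income exceeds $100,800 by $47,400, which is 10 full-or-partial $5,000 increments; reduction = 10 × $60 = $600, leaving $3,060.
Total: $2,142 + $561 + $3,060 = $5,763.

$5,763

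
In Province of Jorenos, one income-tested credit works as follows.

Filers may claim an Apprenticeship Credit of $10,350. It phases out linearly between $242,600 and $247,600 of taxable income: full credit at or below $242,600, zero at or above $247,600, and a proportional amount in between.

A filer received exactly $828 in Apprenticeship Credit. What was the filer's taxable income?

$247,200

$828 is 828/10,350 of the full $10,350, so 9,522/10,350 of the $5,000 range has been used: income = $242,600 + $5,000 × 9,522/10,350 = $247,200.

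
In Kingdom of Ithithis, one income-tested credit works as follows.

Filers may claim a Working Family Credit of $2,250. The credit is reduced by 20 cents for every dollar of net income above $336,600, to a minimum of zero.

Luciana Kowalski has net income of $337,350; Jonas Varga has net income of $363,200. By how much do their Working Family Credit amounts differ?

$2,100

Luciana ($337,350): Working Family Credit: 20% of the $750 excess over $336,600 is $150; credit = $2,250 − $150 = $2,100.
Jonas ($363,200): Working Family Credit: 20% of the $26,600 excess over $336,600 is $5,320 ≥ base, so the credit is $0.
Difference: |$2,100 − $0| = $2,100.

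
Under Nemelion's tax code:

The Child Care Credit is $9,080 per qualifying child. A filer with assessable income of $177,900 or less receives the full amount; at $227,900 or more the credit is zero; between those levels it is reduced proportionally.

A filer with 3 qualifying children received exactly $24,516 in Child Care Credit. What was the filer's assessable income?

$182,900

Full credit = 3 × $9,080 = $27,240.
$24,516 is 24,516/27,240 of the full $27,240, so 2,724/27,240 of the $50,000 range has been used: income = $177,900 + $50,000 × 2,724/27,240 = $182,900.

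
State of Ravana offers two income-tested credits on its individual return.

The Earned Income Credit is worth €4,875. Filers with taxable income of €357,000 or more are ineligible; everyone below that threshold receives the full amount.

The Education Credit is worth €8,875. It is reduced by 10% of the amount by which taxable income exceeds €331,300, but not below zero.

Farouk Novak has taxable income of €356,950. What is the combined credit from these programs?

Earned Income Credit: €356,950 is below the €357,000 cutoff, so the full €4,875 applies.
Education Credit: 10% of the €25,650 excess over €331,300 is €2,565; credit = €8,875 − €2,565 = €6,310.
Total: €4,875 + €6,310 = €11,185.

€11,185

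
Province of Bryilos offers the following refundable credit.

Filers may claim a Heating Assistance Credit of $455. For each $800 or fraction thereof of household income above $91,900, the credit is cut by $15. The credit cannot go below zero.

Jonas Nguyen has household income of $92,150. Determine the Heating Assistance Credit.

$440

Heating Assistance Credit: income exceeds $91,900 by $250, which is 1 full-or-partial $800 increment; reduction = 1 × $15 = $15, leaving $440.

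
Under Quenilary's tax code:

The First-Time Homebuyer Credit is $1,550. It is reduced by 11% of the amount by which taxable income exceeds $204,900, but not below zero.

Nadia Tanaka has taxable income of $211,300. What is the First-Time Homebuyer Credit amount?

$846

First-Time Homebuyer Credit: 11% of the $6,400 excess over $204,900 is $704; credit = $1,550 − $704 = $846.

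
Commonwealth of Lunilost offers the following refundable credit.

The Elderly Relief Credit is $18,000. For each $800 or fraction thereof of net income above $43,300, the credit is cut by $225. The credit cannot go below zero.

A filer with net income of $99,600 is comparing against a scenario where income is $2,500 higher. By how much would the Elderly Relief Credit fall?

$675

At $99,600 — income exceeds $43,300 by $56,300, which is 71 full-or-partial $800 increments; reduction = 71 × $225 = $15,975, leaving $2,025.
At $102,100 — income exceeds $43,300 by $58,800, which is 74 full-or-partial $800 increments; reduction = 74 × $225 = $16,650, leaving $1,350.
Lost: $2,025 − $1,350 = $675.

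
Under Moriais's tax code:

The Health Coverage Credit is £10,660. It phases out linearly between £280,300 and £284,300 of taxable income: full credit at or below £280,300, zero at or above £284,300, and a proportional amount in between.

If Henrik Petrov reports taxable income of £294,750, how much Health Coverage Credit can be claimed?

Health Coverage Credit: £294,750 is at or above £284,300, so the credit is £0.

£0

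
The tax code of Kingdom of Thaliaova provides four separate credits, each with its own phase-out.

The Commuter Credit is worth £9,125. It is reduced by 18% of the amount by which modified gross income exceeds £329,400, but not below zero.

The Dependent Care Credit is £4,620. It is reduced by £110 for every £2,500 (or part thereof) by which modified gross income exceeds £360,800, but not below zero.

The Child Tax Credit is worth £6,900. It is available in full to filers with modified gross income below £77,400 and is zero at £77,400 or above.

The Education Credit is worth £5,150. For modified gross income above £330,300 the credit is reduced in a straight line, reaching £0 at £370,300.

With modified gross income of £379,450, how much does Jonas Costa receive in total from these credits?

Commuter Credit: 18% of the £50,050 excess over £329,400 is £9,009; credit = £9,125 − £9,009 = £116.
Dependent Care Credit: income exceeds £360,800 by £18,650, which is 8 full-or-partial £2,500 increments; reduction = 8 × £110 = £880, leaving £3,740.
Child Tax Credit: £379,450 meets or exceeds the £77,400 cutoff, so the credit is £0.
Education Credit: £379,450 is at or above £370,300, so the credit is £0.
Total: £116 + £3,740 + £0 + £0 = £3,856.

£3,856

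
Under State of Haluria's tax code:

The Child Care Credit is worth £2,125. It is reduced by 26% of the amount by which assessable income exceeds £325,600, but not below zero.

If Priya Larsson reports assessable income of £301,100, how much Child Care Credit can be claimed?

Child Care Credit: £301,100 is at or below the £325,600 threshold, so the full £2,125 applies.

£2,125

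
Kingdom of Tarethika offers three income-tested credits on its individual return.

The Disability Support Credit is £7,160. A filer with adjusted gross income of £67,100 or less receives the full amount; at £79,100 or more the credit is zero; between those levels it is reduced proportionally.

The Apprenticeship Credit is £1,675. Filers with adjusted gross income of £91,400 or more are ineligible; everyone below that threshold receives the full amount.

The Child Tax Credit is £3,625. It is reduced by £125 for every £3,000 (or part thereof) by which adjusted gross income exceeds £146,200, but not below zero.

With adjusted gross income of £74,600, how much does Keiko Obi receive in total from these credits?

Disability Support Credit: £74,600 is £7,500 into a £12,000 phase-out range, leaving 4,500/12,000 of the credit: £7,160 × 4,500/12,000 = £2,685.
Apprenticeship Credit: £74,600 is below the £91,400 cutoff, so the full £1,675 applies.
Child Tax Credit: £74,600 is at or below the £146,200 threshold, so the full £3,625 applies.
Total: £2,685 + £1,675 + £3,625 = £7,985.

£7,985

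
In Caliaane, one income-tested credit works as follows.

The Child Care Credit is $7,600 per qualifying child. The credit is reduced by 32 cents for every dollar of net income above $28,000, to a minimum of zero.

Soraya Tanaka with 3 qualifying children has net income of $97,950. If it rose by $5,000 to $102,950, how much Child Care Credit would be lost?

$416

At $97,950 — base = 3 × $7,600 = $22,800. 32% of the $69,950 excess over $28,000 is $22,384; credit = $22,800 − $22,384 = $416.
At $102,950 — base = 3 × $7,600 = $22,800. 32% of the $74,950 excess over $28,000 is $23,984 ≥ base, so the credit is $0.
Lost: $416 − $0 = $416.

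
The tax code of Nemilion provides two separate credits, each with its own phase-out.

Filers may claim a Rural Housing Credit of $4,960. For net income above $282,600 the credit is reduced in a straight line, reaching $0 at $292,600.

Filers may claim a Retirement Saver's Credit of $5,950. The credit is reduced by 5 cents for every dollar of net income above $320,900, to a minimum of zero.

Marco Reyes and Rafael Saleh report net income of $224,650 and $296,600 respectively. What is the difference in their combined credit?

Marco ($224,650): Rural Housing Credit: $224,650 is at or below the $282,600 threshold, so the full $4,960 applies. Retirement Saver's Credit: $224,650 is at or below the $320,900 threshold, so the full $5,950 applies. total $4,960 + $5,950 = $10,910
Rafael ($296,600): Rural Housing Credit: $296,600 is at or above $292,600, so the credit is $0. Retirement Saver's Credit: $296,600 is at or below the $320,900 threshold, so the full $5,950 applies. total $0 + $5,950 = $5,950
Difference: |$10,910 − $5,950| = $4,960.

$4,960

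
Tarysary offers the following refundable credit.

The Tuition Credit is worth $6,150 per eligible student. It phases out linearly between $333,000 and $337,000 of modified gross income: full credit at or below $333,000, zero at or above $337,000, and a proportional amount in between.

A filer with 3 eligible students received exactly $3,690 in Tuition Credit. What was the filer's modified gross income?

$336,200

Full credit = 3 × $6,150 = $18,450.
$3,690 is 3,690/18,450 of the full $18,450, so 14,760/18,450 of the $4,000 range has been used: income = $333,000 + $4,000 × 14,760/18,450 = $336,200.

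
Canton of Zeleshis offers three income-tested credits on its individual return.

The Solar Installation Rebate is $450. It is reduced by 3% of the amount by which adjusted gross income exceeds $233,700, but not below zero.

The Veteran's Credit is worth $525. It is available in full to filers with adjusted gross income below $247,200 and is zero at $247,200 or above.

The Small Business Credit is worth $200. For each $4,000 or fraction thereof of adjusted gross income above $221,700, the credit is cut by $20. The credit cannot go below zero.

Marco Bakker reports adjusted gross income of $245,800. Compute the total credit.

$672

Solar Installation Rebate: 3% of the $12,100 excess over $233,700 is $363; credit = $450 − $363 = $87.
Veteran's Credit: $245,800 is below the $247,200 cutoff, so the full $525 applies.
Small Business Credit: income exceeds $221,700 by $24,100, which is 7 full-or-partial $4,000 increments; reduction = 7 × $20 = $140, leaving $60.
Total: $87 + $525 + $60 = $672.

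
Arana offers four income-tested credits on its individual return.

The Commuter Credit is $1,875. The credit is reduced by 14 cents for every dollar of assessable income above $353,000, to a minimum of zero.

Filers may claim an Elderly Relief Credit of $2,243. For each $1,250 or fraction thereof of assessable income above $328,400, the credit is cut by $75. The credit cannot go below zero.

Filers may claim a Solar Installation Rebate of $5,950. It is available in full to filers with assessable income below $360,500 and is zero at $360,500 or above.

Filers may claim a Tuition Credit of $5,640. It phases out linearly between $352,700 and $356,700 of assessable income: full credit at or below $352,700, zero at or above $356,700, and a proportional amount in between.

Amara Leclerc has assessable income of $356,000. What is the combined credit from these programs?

$8,910

Commuter Credit: 14% of the $3,000 excess over $353,000 is $420; credit = $1,875 − $420 = $1,455.
Elderly Relief Credit: income exceeds $328,400 by $27,600, which is 23 full-or-partial $1,250 increments; reduction = 23 × $75 = $1,725, leaving $518.
Solar Installation Rebate: $356,000 is below the $360,500 cutoff, so the full $5,950 applies.
Tuition Credit: $356,000 is $3,300 into a $4,000 phase-out range, leaving 700/4,000 of the credit: $5,640 × 700/4,000 = $987.
Total: $1,455 + $518 + $5,950 + $987 = $8,910.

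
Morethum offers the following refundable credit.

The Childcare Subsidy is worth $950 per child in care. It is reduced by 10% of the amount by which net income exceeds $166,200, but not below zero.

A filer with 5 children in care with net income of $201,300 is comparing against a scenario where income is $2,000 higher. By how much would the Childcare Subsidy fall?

At $201,300 — base = 5 × $950 = $4,750. 10% of the $35,100 excess over $166,200 is $3,510; credit = $4,750 − $3,510 = $1,240.
At $203,300 — base = 5 × $950 = $4,750. 10% of the $37,100 excess over $166,200 is $3,710; credit = $4,750 − $3,710 = $1,040.
Lost: $1,240 − $1,040 = $200.

$200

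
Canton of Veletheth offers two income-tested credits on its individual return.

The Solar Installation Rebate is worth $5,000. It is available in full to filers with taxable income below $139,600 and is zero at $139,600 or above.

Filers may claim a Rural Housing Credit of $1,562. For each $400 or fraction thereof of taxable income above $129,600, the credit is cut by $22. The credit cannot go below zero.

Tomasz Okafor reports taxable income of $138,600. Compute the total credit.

$6,056

Solar Installation Rebate: $138,600 is below the $139,600 cutoff, so the full $5,000 applies.
Rural Housing Credit: income exceeds $129,600 by $9,000, which is 23 full-or-partial $400 increments; reduction = 23 × $22 = $506, leaving $1,056.
Total: $5,000 + $1,056 = $6,056.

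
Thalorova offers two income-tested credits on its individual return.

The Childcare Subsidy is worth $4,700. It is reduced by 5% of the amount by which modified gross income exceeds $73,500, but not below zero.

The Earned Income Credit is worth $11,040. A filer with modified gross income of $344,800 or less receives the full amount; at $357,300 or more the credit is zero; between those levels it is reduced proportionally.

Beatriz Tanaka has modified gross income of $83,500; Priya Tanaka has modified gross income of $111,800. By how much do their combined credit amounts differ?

$1,415

Beatriz ($83,500): Childcare Subsidy: 5% of the $10,000 excess over $73,500 is $500; credit = $4,700 − $500 = $4,200. Earned Income Credit: $83,500 is at or below the $344,800 threshold, so the full $11,040 applies. total $4,200 + $11,040 = $15,240
Priya ($111,800): Childcare Subsidy: 5% of the $38,300 excess over $73,500 is $1,915; credit = $4,700 − $1,915 = $2,785. Earned Income Credit: $111,800 is at or below the $344,800 threshold, so the full $11,040 applies. total $2,785 + $11,040 = $13,825
Difference: |$15,240 − $13,825| = $1,415.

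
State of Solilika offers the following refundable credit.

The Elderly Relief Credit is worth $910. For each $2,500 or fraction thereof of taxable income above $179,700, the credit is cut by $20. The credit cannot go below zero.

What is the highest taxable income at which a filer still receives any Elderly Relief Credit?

After 45 increments the reduction is 45 × $20 = $900, leaving $10; one more increment wipes it out. Increment 45 ends at excess 45 × $2,500 = $112,500, so the highest qualifying income is $179,700 + $112,500 = $292,200.

$292,200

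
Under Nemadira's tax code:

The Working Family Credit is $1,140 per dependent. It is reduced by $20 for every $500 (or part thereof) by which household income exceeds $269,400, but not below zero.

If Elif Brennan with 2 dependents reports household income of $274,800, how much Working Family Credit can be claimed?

Working Family Credit: base = 2 × $1,140 = $2,280. income exceeds $269,400 by $5,400, which is 11 full-or-partial $500 increments; reduction = 11 × $20 = $220, leaving $2,060.

$2,060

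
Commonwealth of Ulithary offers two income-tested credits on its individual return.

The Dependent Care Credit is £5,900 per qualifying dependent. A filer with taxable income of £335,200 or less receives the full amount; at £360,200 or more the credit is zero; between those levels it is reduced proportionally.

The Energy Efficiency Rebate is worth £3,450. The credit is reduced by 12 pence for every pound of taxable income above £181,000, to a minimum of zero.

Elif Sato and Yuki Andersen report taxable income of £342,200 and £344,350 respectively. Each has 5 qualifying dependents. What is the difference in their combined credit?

£2,537

Elif (£342,200): Dependent Care Credit: base = 5 × £5,900 = £29,500. £342,200 is £7,000 into a £25,000 phase-out range, leaving 18,000/25,000 of the credit: £29,500 × 18,000/25,000 = £21,240. Energy Efficiency Rebate: 12% of the £161,200 excess over £181,000 is £19,344 ≥ base, so the credit is £0. total £21,240 + £0 = £21,240
Yuki (£344,350): Dependent Care Credit: base = 5 × £5,900 = £29,500. £344,350 is £9,150 into a £25,000 phase-out range, leaving 15,850/25,000 of the credit: £29,500 × 15,850/25,000 = £18,703. Energy Efficiency Rebate: 12% of the £163,350 excess over £181,000 is £19,602 ≥ base, so the credit is £0. total £18,703 + £0 = £18,703
Difference: |£21,240 − £18,703| = £2,537.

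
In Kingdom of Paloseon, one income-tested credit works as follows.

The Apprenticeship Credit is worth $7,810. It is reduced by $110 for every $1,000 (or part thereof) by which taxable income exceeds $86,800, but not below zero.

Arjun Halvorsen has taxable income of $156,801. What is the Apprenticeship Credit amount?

$0

Apprenticeship Credit: income exceeds $86,800 by $70,001 → 71 increments × $110 = $7,810 ≥ base, so the credit is $0.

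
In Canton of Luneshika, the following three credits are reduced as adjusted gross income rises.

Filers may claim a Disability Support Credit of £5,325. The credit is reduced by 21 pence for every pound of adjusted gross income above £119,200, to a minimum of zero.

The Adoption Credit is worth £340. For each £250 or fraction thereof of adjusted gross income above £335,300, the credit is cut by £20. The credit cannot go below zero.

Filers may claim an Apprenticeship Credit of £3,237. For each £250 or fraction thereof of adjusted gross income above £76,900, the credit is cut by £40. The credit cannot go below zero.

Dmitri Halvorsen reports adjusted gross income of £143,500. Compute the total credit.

£562

Disability Support Credit: 21% of the £24,300 excess over £119,200 is £5,103; credit = £5,325 − £5,103 = £222.
Adoption Credit: £143,500 is at or below the £335,300 threshold, so the full £340 applies.
Apprenticeship Credit: income exceeds £76,900 by £66,600 → 267 increments × £40 = £10,680 ≥ base, so the credit is £0.
Total: £222 + £340 + £0 = £562.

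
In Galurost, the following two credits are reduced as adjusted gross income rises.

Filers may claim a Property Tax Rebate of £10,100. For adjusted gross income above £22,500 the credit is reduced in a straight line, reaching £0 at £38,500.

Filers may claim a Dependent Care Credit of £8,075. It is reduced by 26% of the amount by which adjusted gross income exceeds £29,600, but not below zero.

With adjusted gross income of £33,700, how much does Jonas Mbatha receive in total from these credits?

£10,039

Property Tax Rebate: £33,700 is £11,200 into a £16,000 phase-out range, leaving 4,800/16,000 of the credit: £10,100 × 4,800/16,000 = £3,030.
Dependent Care Credit: 26% of the £4,100 excess over £29,600 is £1,066; credit = £8,075 − £1,066 = £7,009.
Total: £3,030 + £7,009 = £10,039.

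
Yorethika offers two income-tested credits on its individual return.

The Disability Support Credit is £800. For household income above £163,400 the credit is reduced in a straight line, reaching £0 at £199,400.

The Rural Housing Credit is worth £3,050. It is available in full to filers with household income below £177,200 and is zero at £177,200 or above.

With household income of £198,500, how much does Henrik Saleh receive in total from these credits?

£20

Disability Support Credit: £198,500 is £35,100 into a £36,000 phase-out range, leaving 900/36,000 of the credit: £800 × 900/36,000 = £20.
Rural Housing Credit: £198,500 meets or exceeds the £177,200 cutoff, so the credit is £0.
Total: £20 + £0 = £20.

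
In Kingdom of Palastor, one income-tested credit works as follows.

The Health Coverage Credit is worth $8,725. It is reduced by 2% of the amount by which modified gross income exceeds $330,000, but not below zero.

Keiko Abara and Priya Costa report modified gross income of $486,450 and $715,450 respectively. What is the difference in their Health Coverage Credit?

$4,580

Keiko ($486,450): Health Coverage Credit: 2% of the $156,450 excess over $330,000 is $3,129; credit = $8,725 − $3,129 = $5,596.
Priya ($715,450): Health Coverage Credit: 2% of the $385,450 excess over $330,000 is $7,709; credit = $8,725 − $7,709 = $1,016.
Difference: |$5,596 − $1,016| = $4,580.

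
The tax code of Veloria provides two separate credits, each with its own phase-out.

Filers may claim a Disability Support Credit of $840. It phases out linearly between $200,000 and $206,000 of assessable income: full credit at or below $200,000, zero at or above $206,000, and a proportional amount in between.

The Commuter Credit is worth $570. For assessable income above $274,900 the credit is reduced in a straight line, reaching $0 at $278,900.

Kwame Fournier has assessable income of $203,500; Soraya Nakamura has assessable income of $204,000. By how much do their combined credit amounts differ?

$70

Kwame ($203,500): Disability Support Credit: $203,500 is $3,500 into a $6,000 phase-out range, leaving 2,500/6,000 of the credit: $840 × 2,500/6,000 = $350. Commuter Credit: $203,500 is at or below the $274,900 threshold, so the full $570 applies. total $350 + $570 = $920
Soraya ($204,000): Disability Support Credit: $204,000 is $4,000 into a $6,000 phase-out range, leaving 2,000/6,000 of the credit: $840 × 2,000/6,000 = $280. Commuter Credit: $204,000 is at or below the $274,900 threshold, so the full $570 applies. total $280 + $570 = $850
Difference: |$920 − $850| = $70.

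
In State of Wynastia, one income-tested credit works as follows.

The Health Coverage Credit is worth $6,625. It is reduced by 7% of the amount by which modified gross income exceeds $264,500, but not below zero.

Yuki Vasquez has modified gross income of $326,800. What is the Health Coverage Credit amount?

$2,264

Health Coverage Credit: 7% of the $62,300 excess over $264,500 is $4,361; credit = $6,625 − $4,361 = $2,264.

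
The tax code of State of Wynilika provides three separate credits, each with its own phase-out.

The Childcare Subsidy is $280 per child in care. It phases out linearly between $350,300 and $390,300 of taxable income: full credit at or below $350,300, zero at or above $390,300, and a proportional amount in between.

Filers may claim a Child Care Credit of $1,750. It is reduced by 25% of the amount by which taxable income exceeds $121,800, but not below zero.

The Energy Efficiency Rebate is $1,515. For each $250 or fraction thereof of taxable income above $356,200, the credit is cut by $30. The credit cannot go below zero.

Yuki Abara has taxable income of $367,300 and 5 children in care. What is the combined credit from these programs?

Childcare Subsidy: base = 5 × $280 = $1,400. $367,300 is $17,000 into a $40,000 phase-out range, leaving 23,000/40,000 of the credit: $1,400 × 23,000/40,000 = $805.
Child Care Credit: 25% of the $245,500 excess over $121,800 is $61,375 ≥ base, so the credit is $0.
Energy Efficiency Rebate: income exceeds $356,200 by $11,100, which is 45 full-or-partial $250 increments; reduction = 45 × $30 = $1,350, leaving $165.
Total: $805 + $0 + $165 = $970.

$970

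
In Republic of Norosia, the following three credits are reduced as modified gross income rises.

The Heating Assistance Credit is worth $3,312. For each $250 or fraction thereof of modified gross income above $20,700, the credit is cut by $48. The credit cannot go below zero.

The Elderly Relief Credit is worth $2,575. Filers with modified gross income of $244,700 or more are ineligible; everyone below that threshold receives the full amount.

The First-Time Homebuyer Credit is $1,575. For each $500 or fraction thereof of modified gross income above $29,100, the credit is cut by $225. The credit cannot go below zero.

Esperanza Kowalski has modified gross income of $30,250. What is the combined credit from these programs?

$4,915

Heating Assistance Credit: income exceeds $20,700 by $9,550, which is 39 full-or-partial $250 increments; reduction = 39 × $48 = $1,872, leaving $1,440.
Elderly Relief Credit: $30,250 is below the $244,700 cutoff, so the full $2,575 applies.
First-Time Homebuyer Credit: income exceeds $29,100 by $1,150, which is 3 full-or-partial $500 increments; reduction = 3 × $225 = $675, leaving $900.
Total: $1,440 + $2,575 + $900 = $4,915.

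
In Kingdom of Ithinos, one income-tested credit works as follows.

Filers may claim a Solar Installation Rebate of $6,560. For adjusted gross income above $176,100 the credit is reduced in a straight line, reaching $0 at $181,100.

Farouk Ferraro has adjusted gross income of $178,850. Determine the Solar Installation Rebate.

$2,952

Solar Installation Rebate: $178,850 is $2,750 into a $5,000 phase-out range, leaving 2,250/5,000 of the credit: $6,560 × 2,250/5,000 = $2,952.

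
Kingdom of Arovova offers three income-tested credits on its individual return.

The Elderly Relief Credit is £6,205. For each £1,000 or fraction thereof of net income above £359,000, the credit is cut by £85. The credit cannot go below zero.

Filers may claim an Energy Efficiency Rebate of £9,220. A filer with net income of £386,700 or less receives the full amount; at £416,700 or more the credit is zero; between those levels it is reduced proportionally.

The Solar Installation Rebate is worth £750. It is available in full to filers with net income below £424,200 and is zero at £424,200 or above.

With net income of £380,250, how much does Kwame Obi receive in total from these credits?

Elderly Relief Credit: income exceeds £359,000 by £21,250, which is 22 full-or-partial £1,000 increments; reduction = 22 × £85 = £1,870, leaving £4,335.
Energy Efficiency Rebate: £380,250 is at or below the £386,700 threshold, so the full £9,220 applies.
Solar Installation Rebate: £380,250 is below the £424,200 cutoff, so the full £750 applies.
Total: £4,335 + £9,220 + £750 = £14,305.

£14,305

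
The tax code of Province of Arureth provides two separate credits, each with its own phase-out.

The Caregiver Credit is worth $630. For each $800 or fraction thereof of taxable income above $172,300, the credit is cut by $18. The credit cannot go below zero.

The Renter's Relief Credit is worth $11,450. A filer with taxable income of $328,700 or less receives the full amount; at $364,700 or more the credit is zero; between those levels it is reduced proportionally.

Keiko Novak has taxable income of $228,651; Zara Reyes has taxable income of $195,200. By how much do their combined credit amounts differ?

$108

Keiko ($228,651): Caregiver Credit: income exceeds $172,300 by $56,351 → 71 increments × $18 = $1,278 ≥ base, so the credit is $0. Renter's Relief Credit: $228,651 is at or below the $328,700 threshold, so the full $11,450 applies. total $0 + $11,450 = $11,450
Zara ($195,200): Caregiver Credit: income exceeds $172,300 by $22,900, which is 29 full-or-partial $800 increments; reduction = 29 × $18 = $522, leaving $108. Renter's Relief Credit: $195,200 is at or below the $328,700 threshold, so the full $11,450 applies. total $108 + $11,450 = $11,558
Difference: |$11,450 − $11,558| = $108.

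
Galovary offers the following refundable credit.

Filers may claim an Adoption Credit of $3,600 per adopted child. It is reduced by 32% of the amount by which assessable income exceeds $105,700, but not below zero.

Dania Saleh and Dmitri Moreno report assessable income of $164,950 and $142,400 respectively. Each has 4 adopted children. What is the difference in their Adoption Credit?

Dania ($164,950): Adoption Credit: base = 4 × $3,600 = $14,400. 32% of the $59,250 excess over $105,700 is $18,960 ≥ base, so the credit is $0.
Dmitri ($142,400): Adoption Credit: base = 4 × $3,600 = $14,400. 32% of the $36,700 excess over $105,700 is $11,744; credit = $14,400 − $11,744 = $2,656.
Difference: |$0 − $2,656| = $2,656.

$2,656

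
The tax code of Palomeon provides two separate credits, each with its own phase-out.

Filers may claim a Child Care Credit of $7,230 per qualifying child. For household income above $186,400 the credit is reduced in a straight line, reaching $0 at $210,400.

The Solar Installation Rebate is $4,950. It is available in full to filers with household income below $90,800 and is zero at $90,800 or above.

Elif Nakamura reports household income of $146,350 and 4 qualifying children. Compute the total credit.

$28,920

Child Care Credit: base = 4 × $7,230 = $28,920. $146,350 is at or below the $186,400 threshold, so the full $28,920 applies.
Solar Installation Rebate: $146,350 meets or exceeds the $90,800 cutoff, so the credit is $0.
Total: $28,920 + $0 = $28,920.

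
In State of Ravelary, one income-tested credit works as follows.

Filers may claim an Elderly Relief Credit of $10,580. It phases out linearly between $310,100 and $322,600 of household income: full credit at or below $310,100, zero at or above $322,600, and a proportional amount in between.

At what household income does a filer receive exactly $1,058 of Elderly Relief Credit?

$1,058 is 1,058/10,580 of the full $10,580, so 9,522/10,580 of the $12,500 range has been used: income = $310,100 + $12,500 × 9,522/10,580 = $321,350.

$321,350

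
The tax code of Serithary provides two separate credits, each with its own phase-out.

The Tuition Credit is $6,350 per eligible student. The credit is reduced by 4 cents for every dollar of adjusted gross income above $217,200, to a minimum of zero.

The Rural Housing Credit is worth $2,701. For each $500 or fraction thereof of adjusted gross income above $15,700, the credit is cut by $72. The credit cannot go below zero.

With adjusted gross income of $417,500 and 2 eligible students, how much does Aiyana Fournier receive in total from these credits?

$4,688

Tuition Credit: base = 2 × $6,350 = $12,700. 4% of the $200,300 excess over $217,200 is $8,012; credit = $12,700 − $8,012 = $4,688.
Rural Housing Credit: income exceeds $15,700 by $401,800 → 804 increments × $72 = $57,888 ≥ base, so the credit is $0.
Total: $4,688 + $0 = $4,688.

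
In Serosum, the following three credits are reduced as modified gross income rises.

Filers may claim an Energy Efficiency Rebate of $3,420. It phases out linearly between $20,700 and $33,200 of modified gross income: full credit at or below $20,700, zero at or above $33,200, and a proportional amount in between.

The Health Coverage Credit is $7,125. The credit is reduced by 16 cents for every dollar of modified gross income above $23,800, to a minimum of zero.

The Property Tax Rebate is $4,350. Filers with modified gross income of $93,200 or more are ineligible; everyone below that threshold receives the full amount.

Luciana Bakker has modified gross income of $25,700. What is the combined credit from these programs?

Energy Efficiency Rebate: $25,700 is $5,000 into a $12,500 phase-out range, leaving 7,500/12,500 of the credit: $3,420 × 7,500/12,500 = $2,052.
Health Coverage Credit: 16% of the $1,900 excess over $23,800 is $304; credit = $7,125 − $304 = $6,821.
Property Tax Rebate: $25,700 is below the $93,200 cutoff, so the full $4,350 applies.
Total: $2,052 + $6,821 + $4,350 = $13,223.

$13,223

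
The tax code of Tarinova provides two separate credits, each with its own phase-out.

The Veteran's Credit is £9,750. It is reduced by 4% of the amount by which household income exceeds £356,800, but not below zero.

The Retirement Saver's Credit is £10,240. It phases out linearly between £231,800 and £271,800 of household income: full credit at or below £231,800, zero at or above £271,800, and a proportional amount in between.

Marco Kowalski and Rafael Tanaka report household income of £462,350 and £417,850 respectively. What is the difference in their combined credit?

Marco (£462,350): Veteran's Credit: 4% of the £105,550 excess over £356,800 is £4,222; credit = £9,750 − £4,222 = £5,528. Retirement Saver's Credit: £462,350 is at or above £271,800, so the credit is £0. total £5,528 + £0 = £5,528
Rafael (£417,850): Veteran's Credit: 4% of the £61,050 excess over £356,800 is £2,442; credit = £9,750 − £2,442 = £7,308. Retirement Saver's Credit: £417,850 is at or above £271,800, so the credit is £0. total £7,308 + £0 = £7,308
Difference: |£5,528 − £7,308| = £1,780.

£1,780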